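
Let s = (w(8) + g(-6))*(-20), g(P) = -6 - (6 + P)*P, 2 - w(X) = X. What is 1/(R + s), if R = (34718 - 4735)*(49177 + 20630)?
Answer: 1/2093023521 ≈ 4.7778e-10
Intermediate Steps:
w(X) = 2 - X
g(P) = -6 - P*(6 + P)
s = 240 (s = ((2 - 1*8) + (-6 - 1*(-6)² - 6*(-6)))*(-20) = ((2 - 8) + (-6 - 1*36 + 36))*(-20) = (-6 + (-6 - 36 + 36))*(-20) = (-6 - 6)*(-20) = -12*(-20) = 240)
R = 2093023281 (R = 29983*69807 = 2093023281)
1/(R + s) = 1/(2093023281 + 240) = 1/2093023521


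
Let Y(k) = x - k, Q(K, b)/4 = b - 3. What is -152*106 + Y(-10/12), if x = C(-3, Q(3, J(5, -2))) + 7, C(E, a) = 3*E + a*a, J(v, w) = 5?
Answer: -96295/6 ≈ -16049.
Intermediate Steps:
Q(K, b) = -12 + 4*b (Q(K, b) = 4*(b - 3) = 4*(-3 + b) = -12 + 4*b)
C(E, a) = a² + 3*E (C(E, a) = 3*E + a² = a² + 3*E)
x = 62 (x = ((-12 + 4*5)² + 3*(-3)) + 7 = ((-12 + 20)² - 9) + 7 = (8² - 9) + 7 = (64 - 9) + 7 = 55 + 7 = 62)
Y(k) = 62 - k
-152*106 + Y(-10/12) = -152*106 + (62 - (-10)/12) = -16112 + (62 - (-10)/12) = -16112 + (62 - 1*(-⅚)) = -16112 + (62 + ⅚) = -16112 + 377/6 = -96295/6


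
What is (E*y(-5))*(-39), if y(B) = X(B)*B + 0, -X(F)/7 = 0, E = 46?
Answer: 0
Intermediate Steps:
X(F) = 0 (X(F) = -7*0 = 0)
y(B) = 0 (y(B) = 0*B + 0 = 0 + 0 = 0)
(E*y(-5))*(-39) = (46*0)*(-39) = 0*(-39) = 0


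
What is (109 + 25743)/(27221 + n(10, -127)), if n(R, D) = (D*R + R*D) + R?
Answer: 25852/24691 ≈ 1.0470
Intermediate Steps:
n(R, D) = R + 2*D*R (n(R, D) = (D*R + D*R) + R = 2*D*R + R = R + 2*D*R)
(109 + 25743)/(27221 + n(10, -127)) = (109 + 25743)/(27221 + 10*(1 + 2*(-127))) = 25852/(27221 + 10*(1 - 254)) = 25852/(27221 + 10*(-253)) = 25852/(27221 - 2530) = 25852/24691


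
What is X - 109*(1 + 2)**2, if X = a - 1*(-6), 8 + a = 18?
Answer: -965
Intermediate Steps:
a = 10 (a = -8 + 18 = 10)
X = 16 (X = 10 - 1*(-6) = 10 + 6 = 16)
X - 109*(1 + 2)**2 = 16 - 109*(1 + 2)**2 = 16 - 109*3**2 = 16 - 109*9 = 16 - 981 = -965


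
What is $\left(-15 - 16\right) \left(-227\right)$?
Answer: $7037$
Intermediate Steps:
$\left(-15 - 16\right) \left(-227\right) = \left(-31\right) \left(-227\right) = 7037$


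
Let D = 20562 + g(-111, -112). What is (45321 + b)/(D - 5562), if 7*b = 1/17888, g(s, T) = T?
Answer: 5674914337/1864215808 ≈ 3.0441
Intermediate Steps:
b = 1/125216 (b = (⅐)/17888 = (⅐)*(1/17888) = 1/125216 ≈ 7.9862e-6)
D = 20450 (D = 20562 - 112 = 20450)
(45321 + b)/(D - 5562) = (45321 + 1/125216)/(20450 - 5562) = (5674914337/125216)/14888 = (5674914337/125216)*(1/14888) = 5674914337/1864215808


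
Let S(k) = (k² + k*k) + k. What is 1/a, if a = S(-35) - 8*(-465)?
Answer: 1/6135 ≈ 0.00016300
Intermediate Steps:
S(k) = k + 2*k² (S(k) = (k² + k²) + k = 2*k² + k = k + 2*k²)
a = 6135 (a = -35*(1 + 2*(-35)) - 8*(-465) = -35*(1 - 70) - 1*(-3720) = -35*(-69) + 3720 = 2415 + 3720 = 6135)
1/a = 1/6135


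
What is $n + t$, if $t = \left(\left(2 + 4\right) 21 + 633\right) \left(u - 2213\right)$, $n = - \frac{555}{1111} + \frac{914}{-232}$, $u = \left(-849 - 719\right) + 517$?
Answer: $- \frac{319274881483}{128876} \approx -2.4774 \cdot 10^{6}$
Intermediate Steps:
$u = -1051$ ($u = -1568 + 517 = -1051$)
$n = - \frac{572107}{128876}$ ($n = \left(-555\right) \frac{1}{1111} + 914 \left(- \frac{1}{232}\right) = - \frac{555}{1111} - \frac{457}{116} = - \frac{572107}{128876} \approx -4.4392$)
$t = -2477376$ ($t = \left(\left(2 + 4\right) 21 + 633\right) \left(-1051 - 2213\right) = \left(6 \cdot 21 + 633\right) \left(-3264\right) = \left(126 + 633\right) \left(-3264\right) = 759 \left(-3264\right) = -2477376$)
$n + t = - \frac{572107}{128876} - 2477376 = - \frac{319274881483}{128876}$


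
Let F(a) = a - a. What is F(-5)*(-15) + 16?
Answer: 16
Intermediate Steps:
F(a) = 0
F(-5)*(-15) + 16 = 0*(-15) + 16 = 0 + 16 = 16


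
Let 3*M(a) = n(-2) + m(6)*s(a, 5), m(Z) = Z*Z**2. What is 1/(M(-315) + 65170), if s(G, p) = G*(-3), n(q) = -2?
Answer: 3/399628 ≈ 7.5070e-6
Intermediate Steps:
m(Z) = Z**3
s(G, p) = -3*G
M(a) = -2/3 - 216*a (M(a) = (-2 + 6**3*(-3*a))/3 = (-2 + 216*(-3*a))/3 = (-2 - 648*a)/3 = -2/3 - 216*a)
1/(M(-315) + 65170) = 1/((-2/3 - 216*(-315)) + 65170) = 1/((-2/3 + 68040) + 65170) = 1/(204118/3 + 65170) = 1/(399628/3) = 3/399628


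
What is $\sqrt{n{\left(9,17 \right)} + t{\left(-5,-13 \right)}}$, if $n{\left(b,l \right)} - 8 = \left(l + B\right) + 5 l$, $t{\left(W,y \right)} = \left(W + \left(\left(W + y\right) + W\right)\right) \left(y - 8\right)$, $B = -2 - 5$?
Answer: $\sqrt{691} \approx 26.287$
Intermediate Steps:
$B = -7$ ($B = -2 - 5 = -7$)
$t{\left(W,y \right)} = \left(-8 + y\right) \left(y + 3 W\right)$ ($t{\left(W,y \right)} = \left(W + \left(y + 2 W\right)\right) \left(-8 + y\right) = \left(y + 3 W\right) \left(-8 + y\right) = \left(-8 + y\right) \left(y + 3 W\right)$)
$n{\left(b,l \right)} = 1 + 6 l$ ($n{\left(b,l \right)} = 8 + \left(\left(l - 7\right) + 5 l\right) = 8 + \left(\left(-7 + l\right) + 5 l\right) = 8 + \left(-7 + 6 l\right) = 1 + 6 l$)
$\sqrt{n{\left(9,17 \right)} + t{\left(-5,-13 \right)}} = \sqrt{\left(1 + 6 \cdot 17\right) + \left(\left(-13\right)^{2} - -120 - -104 + 3 \left(-5\right) \left(-13\right)\right)} = \sqrt{\left(1 + 102\right) + \left(169 + 120 + 104 + 195\right)} = \sqrt{103 + 588} = \sqrt{691}$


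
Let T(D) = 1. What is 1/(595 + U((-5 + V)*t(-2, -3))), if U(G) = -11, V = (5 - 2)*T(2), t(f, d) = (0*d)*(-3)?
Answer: 1/584 ≈ 0.0017123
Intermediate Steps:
t(f, d) = 0 (t(f, d) = 0*(-3) = 0)
V = 3 (V = (5 - 2)*1 = 3*1 = 3)
1/(595 + U((-5 + V)*t(-2, -3))) = 1/(595 - 11) = 1/584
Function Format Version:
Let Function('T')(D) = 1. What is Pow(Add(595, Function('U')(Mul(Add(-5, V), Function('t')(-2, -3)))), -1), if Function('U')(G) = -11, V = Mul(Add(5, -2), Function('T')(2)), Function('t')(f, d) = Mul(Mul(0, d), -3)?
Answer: Rational(1, 584) ≈ 0.0017123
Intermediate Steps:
Function('t')(f, d) = 0 (Function('t')(f, d) = Mul(0, -3) = 0)
V = 3 (V = Mul(Add(5, -2), 1) = Mul(3, 1) = 3)
Pow(Add(595, Function('U')(Mul(Add(-5, V), Function('t')(-2, -3)))), -1) = Pow(Add(595, -11), -1) = Pow(584, -1) = Rational(1, 584)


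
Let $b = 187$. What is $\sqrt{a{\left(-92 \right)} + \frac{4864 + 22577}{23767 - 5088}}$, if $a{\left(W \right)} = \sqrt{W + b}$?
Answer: $\frac{\sqrt{512570439 + 348905041 \sqrt{95}}}{18679} \approx 3.349$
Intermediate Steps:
$a{\left(W \right)} = \sqrt{187 + W}$ ($a{\left(W \right)} = \sqrt{W + 187} = \sqrt{187 + W}$)
$\sqrt{a{\left(-92 \right)} + \frac{4864 + 22577}{23767 - 5088}} = \sqrt{\sqrt{187 - 92} + \frac{4864 + 22577}{23767 - 5088}} = \sqrt{\sqrt{95} + \frac{27441}{18679}} = \sqrt{\frac{27441}{18679} + \sqrt{95}}$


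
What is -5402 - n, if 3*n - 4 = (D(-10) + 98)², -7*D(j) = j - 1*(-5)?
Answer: -1271771/147 ≈ -8651.5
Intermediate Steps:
D(j) = -5/7 - j/7 (D(j) = -(j - 1*(-5))/7 = -(j + 5)/7 = -(5 + j)/7 = -5/7 - j/7)
n = 477677/147 (n = 4/3 + ((-5/7 - ⅐*(-10)) + 98)²/3 = 4/3 + ((-5/7 + 10/7) + 98)²/3 = 4/3 + (5/7 + 98)²/3 = 4/3 + (691/7)²/3 = 4/3 + (⅓)*(477481/49) = 4/3 + 477481/147 = 477677/147 ≈ 3249.5)
-5402 - n = -5402 - 1*477677/147 = -5402 - 477677/147 = -1271771/147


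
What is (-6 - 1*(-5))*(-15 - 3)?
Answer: 18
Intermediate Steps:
(-6 - 1*(-5))*(-15 - 3) = (-6 + 5)*(-18) = -1*(-18) = 18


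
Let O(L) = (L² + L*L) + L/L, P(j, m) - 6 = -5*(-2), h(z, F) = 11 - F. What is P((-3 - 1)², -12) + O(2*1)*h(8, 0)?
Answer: 115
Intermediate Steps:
P(j, m) = 16 (P(j, m) = 6 - 5*(-2) = 6 + 10 = 16)
O(L) = 1 + 2*L² (O(L) = (L² + L²) + 1 = 2*L² + 1 = 1 + 2*L²)
P((-3 - 1)², -12) + O(2*1)*h(8, 0) = 16 + (1 + 2*(2*1)²)*(11 - 1*0) = 16 + (1 + 2*2²)*(11 + 0) = 16 + (1 + 2*4)*11 = 16 + (1 + 8)*11 = 16 + 9*11 = 16 + 99 = 115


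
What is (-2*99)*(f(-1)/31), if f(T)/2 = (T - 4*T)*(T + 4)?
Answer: -3564/31 ≈ -114.97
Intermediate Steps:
f(T) = -6*T*(4 + T) (f(T) = 2*((T - 4*T)*(T + 4)) = 2*((-3*T)*(4 + T)) = 2*(-3*T*(4 + T)) = -6*T*(4 + T))
(-2*99)*(f(-1)/31) = (-2*99)*(-6*(-1)*(4 - 1)/31) = -198*(-6*(-1)*3)/31 = -3564/31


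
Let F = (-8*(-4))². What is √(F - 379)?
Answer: √645 ≈ 25.397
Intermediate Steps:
F = 1024 (F = 32² = 1024)
√(F - 379) = √(1024 - 379) = √645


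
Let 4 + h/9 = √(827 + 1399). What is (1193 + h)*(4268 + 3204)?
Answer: 8645104 + 67248*√2226 ≈ 1.1818e+7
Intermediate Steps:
h = -36 + 9*√2226 (h = -36 + 9*√(827 + 1399) = -36 + 9*√2226 ≈ 388.62)
(1193 + h)*(4268 + 3204) = (1193 + (-36 + 9*√2226))*(4268 + 3204) = (1157 + 9*√2226)*7472 = 8645104 + 67248*√2226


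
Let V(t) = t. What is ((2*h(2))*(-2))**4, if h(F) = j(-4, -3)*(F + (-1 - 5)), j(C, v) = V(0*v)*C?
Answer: 0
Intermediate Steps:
j(C, v) = 0 (j(C, v) = (0*v)*C = 0*C = 0)
h(F) = 0 (h(F) = 0*(F + (-1 - 5)) = 0*(F - 6) = 0*(-6 + F) = 0)
((2*h(2))*(-2))**4 = ((2*0)*(-2))**4 = (0*(-2))**4 = 0**4 = 0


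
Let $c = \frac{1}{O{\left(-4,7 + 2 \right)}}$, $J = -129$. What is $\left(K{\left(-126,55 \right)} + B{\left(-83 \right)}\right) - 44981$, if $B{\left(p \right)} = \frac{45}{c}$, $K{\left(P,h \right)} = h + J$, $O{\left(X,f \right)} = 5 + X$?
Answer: $-45010$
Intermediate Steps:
$K{\left(P,h \right)} = -129 + h$ ($K{\left(P,h \right)} = h - 129 = -129 + h$)
$c = 1$ ($c = \frac{1}{5 - 4} = 1^{-1} = 1$)
$B{\left(p \right)} = 45$ ($B{\left(p \right)} = \frac{45}{1} = 45 \cdot 1 = 45$)
$\left(K{\left(-126,55 \right)} + B{\left(-83 \right)}\right) - 44981 = \left(\left(-129 + 55\right) + 45\right) - 44981 = \left(-74 + 45\right) - 44981 = -29 - 44981 = -45010$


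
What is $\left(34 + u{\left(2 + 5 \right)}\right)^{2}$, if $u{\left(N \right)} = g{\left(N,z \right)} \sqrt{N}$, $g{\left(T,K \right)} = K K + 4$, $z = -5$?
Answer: $7043 + 1972 \sqrt{7} \approx 12260.0$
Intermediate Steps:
$g{\left(T,K \right)} = 4 + K^{2}$ ($g{\left(T,K \right)} = K^{2} + 4 = 4 + K^{2}$)
$u{\left(N \right)} = 29 \sqrt{N}$ ($u{\left(N \right)} = \left(4 + \left(-5\right)^{2}\right) \sqrt{N} = \left(4 + 25\right) \sqrt{N} = 29 \sqrt{N}$)
$\left(34 + u{\left(2 + 5 \right)}\right)^{2} = \left(34 + 29 \sqrt{2 + 5}\right)^{2} = \left(34 + 29 \sqrt{7}\right)^{2}$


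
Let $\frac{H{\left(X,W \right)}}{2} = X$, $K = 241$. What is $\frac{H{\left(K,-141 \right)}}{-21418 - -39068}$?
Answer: $\frac{241}{8825} \approx 0.027309$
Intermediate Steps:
$H{\left(X,W \right)} = 2 X$
$\frac{H{\left(K,-141 \right)}}{-21418 - -39068} = \frac{2 \cdot 241}{-21418 - -39068} = \frac{482}{-21418 + 39068} = \frac{482}{17650} = 482 \cdot \frac{1}{17650} = \frac{241}{8825}$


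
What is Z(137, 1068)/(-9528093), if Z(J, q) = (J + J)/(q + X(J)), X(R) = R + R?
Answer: -137/6393350403 ≈ -2.1429e-8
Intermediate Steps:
X(R) = 2*R
Z(J, q) = 2*J/(q + 2*J) (Z(J, q) = (J + J)/(q + 2*J) = (2*J)/(q + 2*J) = 2*J/(q + 2*J))
Z(137, 1068)/(-9528093) = (2*137/(1068 + 2*137))/(-9528093) = (2*137/(1068 + 274))*(-1/9528093) = (2*137/1342)*(-1/9528093) = (2*137*(1/1342))*(-1/9528093) = (137/671)*(-1/9528093) = -137/6393350403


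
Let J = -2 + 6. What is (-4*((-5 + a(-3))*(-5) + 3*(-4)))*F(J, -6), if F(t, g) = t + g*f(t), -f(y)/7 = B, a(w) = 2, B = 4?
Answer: -2064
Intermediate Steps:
J = 4
f(y) = -28 (f(y) = -7*4 = -28)
F(t, g) = t - 28*g (F(t, g) = t + g*(-28) = t - 28*g)
(-4*((-5 + a(-3))*(-5) + 3*(-4)))*F(J, -6) = (-4*((-5 + 2)*(-5) + 3*(-4)))*(4 - 28*(-6)) = (-4*(-3*(-5) - 12))*(4 + 168) = -4*(15 - 12)*172 = -4*3*172 = -12*172 = -2064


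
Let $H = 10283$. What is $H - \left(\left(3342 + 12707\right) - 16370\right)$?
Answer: $10604$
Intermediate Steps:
$H - \left(\left(3342 + 12707\right) - 16370\right) = 10283 - \left(\left(3342 + 12707\right) - 16370\right) = 10283 - \left(16049 - 16370\right) = 10283 - -321 = 10283 + 321 = 10604$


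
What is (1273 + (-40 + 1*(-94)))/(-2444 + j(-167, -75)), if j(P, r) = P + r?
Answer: -67/158 ≈ -0.42405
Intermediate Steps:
(1273 + (-40 + 1*(-94)))/(-2444 + j(-167, -75)) = (1273 + (-40 + 1*(-94)))/(-2444 + (-167 - 75)) = (1273 + (-40 - 94))/(-2444 - 242) = (1273 - 134)/(-2686) = 1139*(-1/2686) = -67/158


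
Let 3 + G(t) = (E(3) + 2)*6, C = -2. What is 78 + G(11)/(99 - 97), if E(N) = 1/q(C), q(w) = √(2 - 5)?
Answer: 165/2 - I*√3 ≈ 82.5 - 1.732*I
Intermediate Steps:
q(w) = I*√3 (q(w) = √(-3) = I*√3)
E(N) = -I*√3/3 (E(N) = 1/(I*√3) = -I*√3/3)
G(t) = 9 - 2*I*√3 (G(t) = -3 + (-I*√3/3 + 2)*6 = -3 + (2 - I*√3/3)*6 = -3 + (12 - 2*I*√3) = 9 - 2*I*√3)
78 + G(11)/(99 - 97) = 78 + (9 - 2*I*√3)/(99 - 97) = 78 + (9 - 2*I*√3)/2 = 78 + (9/2 - I*√3) = 165/2 - I*√3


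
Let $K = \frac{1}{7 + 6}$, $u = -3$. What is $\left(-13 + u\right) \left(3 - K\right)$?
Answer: $- \frac{608}{13} \approx -46.769$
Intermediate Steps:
$K = \frac{1}{13} \approx 0.076923$
$\left(-13 + u\right) \left(3 - K\right) = \left(-13 - 3\right) \left(3 - \frac{1}{13}\right) = - 16 \left(3 - \frac{1}{13}\right) = \left(-16\right) \frac{38}{13} = - \frac{608}{13}$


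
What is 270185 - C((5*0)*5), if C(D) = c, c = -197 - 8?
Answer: 270390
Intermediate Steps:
c = -205
C(D) = -205
270185 - C((5*0)*5) = 270185 - 1*(-205) = 270185 + 205 = 270390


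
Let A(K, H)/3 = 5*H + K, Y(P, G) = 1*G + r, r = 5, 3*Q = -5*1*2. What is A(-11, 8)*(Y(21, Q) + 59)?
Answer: 5278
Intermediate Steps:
Q = -10/3 (Q = (-5*1*2)/3 = (-5*2)/3 = (1/3)*(-10) = -10/3 ≈ -3.3333)
Y(P, G) = 5 + G (Y(P, G) = 1*G + 5 = G + 5 = 5 + G)
A(K, H) = 3*K + 15*H (A(K, H) = 3*(5*H + K) = 3*(K + 5*H) = 3*K + 15*H)
A(-11, 8)*(Y(21, Q) + 59) = (3*(-11) + 15*8)*((5 - 10/3) + 59) = (-33 + 120)*(5/3 + 59) = 87*(182/3) = 5278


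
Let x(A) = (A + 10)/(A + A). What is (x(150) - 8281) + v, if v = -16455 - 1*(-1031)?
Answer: -355567/15 ≈ -23704.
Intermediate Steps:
x(A) = (10 + A)/(2*A) (x(A) = (10 + A)/((2*A)) = (10 + A)*(1/(2*A)) = (10 + A)/(2*A))
v = -15424 (v = -16455 + 1031 = -15424)
(x(150) - 8281) + v = ((½)*(10 + 150)/150 - 8281) - 15424 = ((½)*(1/150)*160 - 8281) - 15424 = (8/15 - 8281) - 15424 = -124207/15 - 15424 = -355567/15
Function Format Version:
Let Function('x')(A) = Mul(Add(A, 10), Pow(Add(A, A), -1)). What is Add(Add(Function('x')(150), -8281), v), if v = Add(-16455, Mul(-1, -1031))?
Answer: Rational(-355567, 15) ≈ -23704.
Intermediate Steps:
Function('x')(A) = Mul(Rational(1, 2), Pow(A, -1), Add(10, A)) (Function('x')(A) = Mul(Add(10, A), Pow(Mul(2, A), -1)) = Mul(Add(10, A), Mul(Rational(1, 2), Pow(A, -1))) = Mul(Rational(1, 2), Pow(A, -1), Add(10, A)))
v = -15424 (v = Add(-16455, 1031) = -15424)
Add(Add(Function('x')(150), -8281), v) = Add(Add(Mul(Rational(1, 2), Pow(150, -1), Add(10, 150)), -8281), -15424) = Add(Add(Mul(Rational(1, 2), Rational(1, 150), 160), -8281), -15424) = Add(Add(Rational(8, 15), -8281), -15424) = Add(Rational(-124207, 15), -15424) = Rational(-355567, 15)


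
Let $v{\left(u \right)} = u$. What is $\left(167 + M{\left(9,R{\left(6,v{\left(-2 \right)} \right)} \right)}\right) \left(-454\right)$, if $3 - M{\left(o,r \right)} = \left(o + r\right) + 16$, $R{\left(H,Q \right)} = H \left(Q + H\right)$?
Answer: $-54934$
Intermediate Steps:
$R{\left(H,Q \right)} = H \left(H + Q\right)$
$M{\left(o,r \right)} = -13 - o - r$ ($M{\left(o,r \right)} = 3 - \left(\left(o + r\right) + 16\right) = 3 - \left(16 + o + r\right) = -13 - o - r$)
$\left(167 + M{\left(9,R{\left(6,v{\left(-2 \right)} \right)} \right)}\right) \left(-454\right) = \left(167 - \left(22 + 6 \left(6 - 2\right)\right)\right) \left(-454\right) = \left(167 - \left(22 + 24\right)\right) \left(-454\right) = \left(167 - 46\right) \left(-454\right) = 121 \left(-454\right) = -54934$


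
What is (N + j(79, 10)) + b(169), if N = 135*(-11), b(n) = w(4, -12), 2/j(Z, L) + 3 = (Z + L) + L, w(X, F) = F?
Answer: -71855/48 ≈ -1497.0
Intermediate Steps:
j(Z, L) = 2/(-3 + Z + 2*L) (j(Z, L) = 2/(-3 + ((Z + L) + L)) = 2/(-3 + ((L + Z) + L)) = 2/(-3 + (Z + 2*L)) = 2/(-3 + Z + 2*L))
b(n) = -12
N = -1485
(N + j(79, 10)) + b(169) = (-1485 + 2/(-3 + 79 + 2*10)) - 12 = (-1485 + 2/(-3 + 79 + 20)) - 12 = (-1485 + 2/96) - 12 = (-1485 + 2*(1/96)) - 12 = (-1485 + 1/48) - 12 = -71279/48 - 12 = -71855/48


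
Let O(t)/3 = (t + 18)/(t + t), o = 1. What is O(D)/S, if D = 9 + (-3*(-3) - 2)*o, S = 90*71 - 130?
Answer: 51/100160 ≈ 0.00050919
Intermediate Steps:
S = 6260 (S = 6390 - 130 = 6260)
D = 16 (D = 9 + (-3*(-3) - 2)*1 = 9 + (9 - 2)*1 = 9 + 7*1 = 9 + 7 = 16)
O(t) = 3*(18 + t)/(2*t) (O(t) = 3*((t + 18)/(t + t)) = 3*((18 + t)/((2*t))) = 3*((18 + t)*(1/(2*t))) = 3*((18 + t)/(2*t)) = 3*(18 + t)/(2*t))
O(D)/S = (3/2 + 27/16)/6260 = (3/2 + 27*(1/16))*(1/6260) = (3/2 + 27/16)*(1/6260) = (51/16)*(1/6260) = 51/100160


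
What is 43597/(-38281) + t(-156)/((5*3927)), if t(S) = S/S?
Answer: -855988814/751647435 ≈ -1.1388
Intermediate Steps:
t(S) = 1
43597/(-38281) + t(-156)/((5*3927)) = 43597/(-38281) + 1/(5*3927) = 43597*(-1/38281) + 1/19635 = -43597/38281 + 1*(1/19635) = -43597/38281 + 1/19635 = -855988814/751647435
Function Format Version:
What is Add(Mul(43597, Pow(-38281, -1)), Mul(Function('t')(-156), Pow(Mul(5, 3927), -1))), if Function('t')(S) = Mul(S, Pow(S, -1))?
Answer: Rational(-855988814, 751647435) ≈ -1.1388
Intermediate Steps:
Function('t')(S) = 1
Add(Mul(43597, Pow(-38281, -1)), Mul(Function('t')(-156), Pow(Mul(5, 3927), -1))) = Add(Mul(43597, Pow(-38281, -1)), Mul(1, Pow(Mul(5, 3927), -1))) = Add(Mul(43597, Rational(-1, 38281)), Mul(1, Pow(19635, -1))) = Add(Rational(-43597, 38281), Mul(1, Rational(1, 19635))) = Add(Rational(-43597, 38281), Rational(1, 19635)) = Rational(-855988814, 751647435)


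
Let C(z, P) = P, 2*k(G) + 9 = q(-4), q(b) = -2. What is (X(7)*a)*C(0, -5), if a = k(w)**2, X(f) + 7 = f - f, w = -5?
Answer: 4235/4 ≈ 1058.8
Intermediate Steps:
k(G) = -11/2 (k(G) = -9/2 + (1/2)*(-2) = -9/2 - 1 = -11/2)
X(f) = -7 (X(f) = -7 + (f - f) = -7 + 0 = -7)
a = 121/4 (a = (-11/2)**2 = 121/4 ≈ 30.250)
(X(7)*a)*C(0, -5) = -7*121/4*(-5) = -847/4*(-5) = 4235/4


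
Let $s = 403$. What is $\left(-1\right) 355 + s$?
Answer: $48$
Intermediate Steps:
$\left(-1\right) 355 + s = \left(-1\right) 355 + 403 = -355 + 403 = 48$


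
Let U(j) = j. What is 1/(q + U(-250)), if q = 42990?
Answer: 1/42740 ≈ 2.3397e-5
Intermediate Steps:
1/(q + U(-250)) = 1/(42990 - 250) = 1/42740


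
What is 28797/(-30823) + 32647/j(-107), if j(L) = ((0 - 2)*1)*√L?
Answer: -28797/30823 + 32647*I*√107/214 ≈ -0.93427 + 1578.1*I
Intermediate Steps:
j(L) = -2*√L (j(L) = (-2*1)*√L = -2*√L)
28797/(-30823) + 32647/j(-107) = 28797/(-30823) + 32647/((-2*I*√107)) = 28797*(-1/30823) + 32647/((-2*I*√107)) = -28797/30823 + 32647/((-2*I*√107)) = -28797/30823 + 32647*(I*√107/214) = -28797/30823 + 32647*I*√107/214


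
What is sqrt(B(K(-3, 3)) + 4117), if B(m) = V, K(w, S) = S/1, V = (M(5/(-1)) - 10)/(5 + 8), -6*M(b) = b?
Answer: 41*sqrt(14898)/78 ≈ 64.158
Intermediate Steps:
M(b) = -b/6
V = -55/78 (V = (-5/(6*(-1)) - 10)/(5 + 8) = (-5*(-1)/6 - 10)/13 = (-1/6*(-5) - 10)*(1/13) = (5/6 - 10)*(1/13) = -55/6*1/13 = -55/78 ≈ -0.70513)
K(w, S) = S (K(w, S) = S*1 = S)
B(m) = -55/78
sqrt(B(K(-3, 3)) + 4117) = sqrt(-55/78 + 4117) = sqrt(321071/78) = 41*sqrt(14898)/78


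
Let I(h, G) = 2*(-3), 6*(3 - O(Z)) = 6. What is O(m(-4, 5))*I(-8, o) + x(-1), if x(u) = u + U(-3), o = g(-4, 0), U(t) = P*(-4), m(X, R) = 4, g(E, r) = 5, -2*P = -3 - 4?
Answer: -27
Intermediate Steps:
P = 7/2 (P = -(-3 - 4)/2 = -½*(-7) = 7/2 ≈ 3.5000)
O(Z) = 2 (O(Z) = 3 - ⅙*6 = 3 - 1 = 2)
U(t) = -14 (U(t) = (7/2)*(-4) = -14)
o = 5
x(u) = -14 + u (x(u) = u - 14 = -14 + u)
I(h, G) = -6
O(m(-4, 5))*I(-8, o) + x(-1) = 2*(-6) + (-14 - 1) = -12 - 15 = -27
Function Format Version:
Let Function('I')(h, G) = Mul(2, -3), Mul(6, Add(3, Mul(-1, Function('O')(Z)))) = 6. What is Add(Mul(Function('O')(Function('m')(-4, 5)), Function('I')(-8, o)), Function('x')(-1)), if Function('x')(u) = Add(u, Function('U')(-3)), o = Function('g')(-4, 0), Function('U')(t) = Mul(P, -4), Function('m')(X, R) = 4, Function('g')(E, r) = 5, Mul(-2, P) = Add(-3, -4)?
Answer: -27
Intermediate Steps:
P = Rational(7, 2) (P = Mul(Rational(-1, 2), Add(-3, -4)) = Mul(Rational(-1, 2), -7) = Rational(7, 2) ≈ 3.5000)
Function('O')(Z) = 2 (Function('O')(Z) = Add(3, Mul(Rational(-1, 6), 6)) = Add(3, -1) = 2)
Function('U')(t) = -14 (Function('U')(t) = Mul(Rational(7, 2), -4) = -14)
o = 5
Function('x')(u) = Add(-14, u) (Function('x')(u) = Add(u, -14) = Add(-14, u))
Function('I')(h, G) = -6
Add(Mul(Function('O')(Function('m')(-4, 5)), Function('I')(-8, o)), Function('x')(-1)) = Add(Mul(2, -6), Add(-14, -1)) = Add(-12, -15) = -27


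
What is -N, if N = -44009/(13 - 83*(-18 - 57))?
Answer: 44009/6238 ≈ 7.0550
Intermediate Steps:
N = -44009/6238 (N = -44009/(13 - 83*(-75)) = -44009/(13 + 6225) = -44009/6238 ≈ -7.0550)
-N = -1*(-44009/6238) = 44009/6238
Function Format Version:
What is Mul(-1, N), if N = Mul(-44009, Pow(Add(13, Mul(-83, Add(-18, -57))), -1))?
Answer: Rational(44009, 6238) ≈ 7.0550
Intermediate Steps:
N = Rational(-44009, 6238) (N = Mul(-44009, Pow(Add(13, Mul(-83, -75)), -1)) = Mul(-44009, Pow(Add(13, 6225), -1)) = Mul(-44009, Pow(6238, -1)) = Mul(-44009, Rational(1, 6238)) = Rational(-44009, 6238) ≈ -7.0550)
Mul(-1, N) = Mul(-1, Rational(-44009, 6238)) = Rational(44009, 6238)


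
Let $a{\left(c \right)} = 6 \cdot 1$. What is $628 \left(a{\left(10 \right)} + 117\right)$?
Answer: $77244$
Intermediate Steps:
$a{\left(c \right)} = 6$
$628 \left(a{\left(10 \right)} + 117\right) = 628 \left(6 + 117\right) = 628 \cdot 123 = 77244$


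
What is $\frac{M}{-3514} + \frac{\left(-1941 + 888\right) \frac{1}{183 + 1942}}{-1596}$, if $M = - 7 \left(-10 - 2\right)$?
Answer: $- \frac{6694899}{283755500} \approx -0.023594$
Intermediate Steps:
$M = 84$ ($M = \left(-7\right) \left(-12\right) = 84$)
$\frac{M}{-3514} + \frac{\left(-1941 + 888\right) \frac{1}{183 + 1942}}{-1596} = \frac{84}{-3514} + \frac{\left(-1941 + 888\right) \frac{1}{183 + 1942}}{-1596} = 84 \left(- \frac{1}{3514}\right) + - \frac{1053}{2125} \left(- \frac{1}{1596}\right) = - \frac{6}{251} + \left(-1053\right) \frac{1}{2125} \left(- \frac{1}{1596}\right) = - \frac{6}{251} - - \frac{351}{1130500} = - \frac{6}{251} + \frac{351}{1130500} = - \frac{6694899}{283755500}$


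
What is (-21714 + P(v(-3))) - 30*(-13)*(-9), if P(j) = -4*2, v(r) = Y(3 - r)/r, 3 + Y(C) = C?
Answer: -25232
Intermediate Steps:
Y(C) = -3 + C
v(r) = -1 (v(r) = (-3 + (3 - r))/r = (-r)/r = -1)
P(j) = -8
(-21714 + P(v(-3))) - 30*(-13)*(-9) = (-21714 - 8) - 30*(-13)*(-9) = -21722 + 390*(-9) = -21722 - 3510 = -25232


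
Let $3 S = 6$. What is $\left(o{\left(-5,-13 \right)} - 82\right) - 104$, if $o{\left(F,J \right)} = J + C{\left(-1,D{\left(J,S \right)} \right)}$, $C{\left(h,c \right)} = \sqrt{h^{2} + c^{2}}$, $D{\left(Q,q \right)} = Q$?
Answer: $-199 + \sqrt{170} \approx -185.96$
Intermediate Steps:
$S = 2$ ($S = \frac{1}{3} \cdot 6 = 2$)
$C{\left(h,c \right)} = \sqrt{c^{2} + h^{2}}$
$o{\left(F,J \right)} = J + \sqrt{1 + J^{2}}$ ($o{\left(F,J \right)} = J + \sqrt{J^{2} + \left(-1\right)^{2}} = J + \sqrt{J^{2} + 1} = J + \sqrt{1 + J^{2}}$)
$\left(o{\left(-5,-13 \right)} - 82\right) - 104 = \left(\left(-13 + \sqrt{1 + \left(-13\right)^{2}}\right) - 82\right) - 104 = \left(\left(-13 + \sqrt{1 + 169}\right) - 82\right) - 104 = \left(\left(-13 + \sqrt{170}\right) - 82\right) - 104 = \left(-95 + \sqrt{170}\right) - 104 = -199 + \sqrt{170}$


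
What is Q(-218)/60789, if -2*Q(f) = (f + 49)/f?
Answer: -169/26504004 ≈ -6.3764e-6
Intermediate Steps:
Q(f) = -(49 + f)/(2*f) (Q(f) = -(f + 49)/(2*f) = -(49 + f)/(2*f))
Q(-218)/60789 = ((½)*(-49 - 1*(-218))/(-218))/60789 = ((½)*(-1/218)*(-49 + 218))*(1/60789) = ((½)*(-1/218)*169)*(1/60789) = -169/436*1/60789 = -169/26504004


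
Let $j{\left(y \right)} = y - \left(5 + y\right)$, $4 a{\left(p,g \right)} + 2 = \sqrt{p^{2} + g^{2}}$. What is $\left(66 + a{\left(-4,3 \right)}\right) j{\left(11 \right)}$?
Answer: $- \frac{1335}{4} \approx -333.75$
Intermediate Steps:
$a{\left(p,g \right)} = - \frac{1}{2} + \frac{\sqrt{g^{2} + p^{2}}}{4}$ ($a{\left(p,g \right)} = - \frac{1}{2} + \frac{\sqrt{p^{2} + g^{2}}}{4} = - \frac{1}{2} + \frac{\sqrt{g^{2} + p^{2}}}{4}$)
$j{\left(y \right)} = -5$
$\left(66 + a{\left(-4,3 \right)}\right) j{\left(11 \right)} = \left(66 - \left(\frac{1}{2} - \frac{\sqrt{3^{2} + \left(-4\right)^{2}}}{4}\right)\right) \left(-5\right) = \left(66 - \left(\frac{1}{2} - \frac{\sqrt{9 + 16}}{4}\right)\right) \left(-5\right) = \left(66 - \left(\frac{1}{2} - \frac{\sqrt{25}}{4}\right)\right) \left(-5\right) = \left(66 + \left(- \frac{1}{2} + \frac{1}{4} \cdot 5\right)\right) \left(-5\right) = \left(66 + \left(- \frac{1}{2} + \frac{5}{4}\right)\right) \left(-5\right) = \left(66 + \frac{3}{4}\right) \left(-5\right) = \frac{267}{4} \left(-5\right) = - \frac{1335}{4}$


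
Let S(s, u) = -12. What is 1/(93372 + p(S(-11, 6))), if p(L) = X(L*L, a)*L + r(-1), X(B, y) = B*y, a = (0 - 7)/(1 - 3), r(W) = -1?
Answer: 1/87323 ≈ 1.1452e-5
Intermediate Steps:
a = 7/2 (a = -7/(-2) = -7*(-½) = 7/2 ≈ 3.5000)
p(L) = -1 + 7*L³/2 (p(L) = ((L*L)*(7/2))*L - 1 = (L²*(7/2))*L - 1 = (7*L²/2)*L - 1 = 7*L³/2 - 1 = -1 + 7*L³/2)
1/(93372 + p(S(-11, 6))) = 1/(93372 + (-1 + (7/2)*(-12)³)) = 1/(93372 + (-1 + (7/2)*(-1728))) = 1/(93372 + (-1 - 6048)) = 1/(93372 - 6049) = 1/87323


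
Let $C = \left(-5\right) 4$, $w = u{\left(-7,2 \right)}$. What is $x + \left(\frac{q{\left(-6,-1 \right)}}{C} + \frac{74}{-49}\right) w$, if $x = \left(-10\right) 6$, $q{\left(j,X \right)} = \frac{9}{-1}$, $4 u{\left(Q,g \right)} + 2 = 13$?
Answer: $- \frac{246629}{3920} \approx -62.916$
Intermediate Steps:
$u{\left(Q,g \right)} = \frac{11}{4}$ ($u{\left(Q,g \right)} = - \frac{1}{2} + \frac{1}{4} \cdot 13 = - \frac{1}{2} + \frac{13}{4} = \frac{11}{4}$)
$q{\left(j,X \right)} = -9$ ($q{\left(j,X \right)} = 9 \left(-1\right) = -9$)
$w = \frac{11}{4} \approx 2.75$
$x = -60$
$C = -20$
$x + \left(\frac{q{\left(-6,-1 \right)}}{C} + \frac{74}{-49}\right) w = -60 + \left(- \frac{9}{-20} + \frac{74}{-49}\right) \frac{11}{4} = -60 + \left(\left(-9\right) \left(- \frac{1}{20}\right) + 74 \left(- \frac{1}{49}\right)\right) \frac{11}{4} = -60 + \left(\frac{9}{20} - \frac{74}{49}\right) \frac{11}{4} = -60 - \frac{11429}{3920} = - \frac{246629}{3920}$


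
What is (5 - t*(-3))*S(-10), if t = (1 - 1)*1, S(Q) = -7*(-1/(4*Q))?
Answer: -7/8 ≈ -0.87500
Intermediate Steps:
S(Q) = 7/(4*Q) (S(Q) = -(-7)/(4*Q) = 7/(4*Q))
t = 0 (t = 0*1 = 0)
(5 - t*(-3))*S(-10) = (5 - 1*0*(-3))*((7/4)/(-10)) = (5 + 0*(-3))*((7/4)*(-1/10)) = (5 + 0)*(-7/40) = 5*(-7/40) = -7/8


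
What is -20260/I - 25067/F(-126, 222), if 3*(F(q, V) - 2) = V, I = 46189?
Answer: -61018917/184756 ≈ -330.27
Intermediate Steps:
F(q, V) = 2 + V/3
-20260/I - 25067/F(-126, 222) = -20260/46189 - 25067/(2 + (⅓)*222) = -20260*1/46189 - 25067/(2 + 74) = -20260/46189 - 25067/76 = -61018917/184756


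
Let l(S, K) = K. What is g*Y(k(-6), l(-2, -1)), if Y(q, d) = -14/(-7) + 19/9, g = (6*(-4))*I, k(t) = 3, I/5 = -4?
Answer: 5920/3 ≈ 1973.3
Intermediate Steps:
I = -20 (I = 5*(-4) = -20)
g = 480 (g = (6*(-4))*(-20) = -24*(-20) = 480)
Y(q, d) = 37/9 (Y(q, d) = -14*(-⅐) + 19*(⅑) = 2 + 19/9 = 37/9)
g*Y(k(-6), l(-2, -1)) = 480*(37/9) = 5920/3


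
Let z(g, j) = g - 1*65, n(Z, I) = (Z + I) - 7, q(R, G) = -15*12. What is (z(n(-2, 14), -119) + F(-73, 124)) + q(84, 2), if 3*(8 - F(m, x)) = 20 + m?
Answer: -643/3 ≈ -214.33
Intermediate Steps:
q(R, G) = -180
n(Z, I) = -7 + I + Z (n(Z, I) = (I + Z) - 7 = -7 + I + Z)
z(g, j) = -65 + g (z(g, j) = g - 65 = -65 + g)
F(m, x) = 4/3 - m/3 (F(m, x) = 8 - (20 + m)/3 = 8 + (-20/3 - m/3) = 4/3 - m/3)
(z(n(-2, 14), -119) + F(-73, 124)) + q(84, 2) = ((-65 + (-7 + 14 - 2)) + (4/3 - ⅓*(-73))) - 180 = ((-65 + 5) + (4/3 + 73/3)) - 180 = (-60 + 77/3) - 180 = -103/3 - 180 = -643/3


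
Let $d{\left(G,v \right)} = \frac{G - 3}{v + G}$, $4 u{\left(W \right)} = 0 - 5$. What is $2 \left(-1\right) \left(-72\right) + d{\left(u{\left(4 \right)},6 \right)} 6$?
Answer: $\frac{2634}{19} \approx 138.63$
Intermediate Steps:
$u{\left(W \right)} = - \frac{5}{4}$ ($u{\left(W \right)} = \frac{0 - 5}{4} = \frac{1}{4} \left(-5\right) = - \frac{5}{4}$)
$d{\left(G,v \right)} = \frac{-3 + G}{G + v}$
$2 \left(-1\right) \left(-72\right) + d{\left(u{\left(4 \right)},6 \right)} 6 = 2 \left(-1\right) \left(-72\right) + \frac{-3 - \frac{5}{4}}{- \frac{5}{4} + 6} \cdot 6 = \left(-2\right) \left(-72\right) + \frac{1}{\frac{19}{4}} \left(- \frac{17}{4}\right) 6 = 144 + \frac{4}{19} \left(- \frac{17}{4}\right) 6 = 144 - \frac{102}{19} = \frac{2634}{19}$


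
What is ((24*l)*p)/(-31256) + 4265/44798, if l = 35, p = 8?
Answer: -20966965/175025786 ≈ -0.11979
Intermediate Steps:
((24*l)*p)/(-31256) + 4265/44798 = ((24*35)*8)/(-31256) + 4265/44798 = (840*8)*(-1/31256) + 4265*(1/44798) = 6720*(-1/31256) + 4265/44798 = -840/3907 + 4265/44798 = -20966965/175025786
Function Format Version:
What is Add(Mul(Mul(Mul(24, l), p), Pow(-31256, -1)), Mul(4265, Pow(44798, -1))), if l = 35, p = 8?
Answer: Rational(-20966965, 175025786) ≈ -0.11979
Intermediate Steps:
Add(Mul(Mul(Mul(24, l), p), Pow(-31256, -1)), Mul(4265, Pow(44798, -1))) = Add(Mul(Mul(Mul(24, 35), 8), Pow(-31256, -1)), Mul(4265, Pow(44798, -1))) = Add(Mul(Mul(840, 8), Rational(-1, 31256)), Mul(4265, Rational(1, 44798))) = Add(Mul(6720, Rational(-1, 31256)), Rational(4265, 44798)) = Add(Rational(-840, 3907), Rational(4265, 44798)) = Rational(-20966965, 175025786)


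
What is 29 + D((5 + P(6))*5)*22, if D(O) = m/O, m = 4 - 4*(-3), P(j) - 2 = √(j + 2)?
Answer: 8409/205 - 704*√2/205 ≈ 36.163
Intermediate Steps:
P(j) = 2 + √(2 + j) (P(j) = 2 + √(j + 2) = 2 + √(2 + j))
m = 16 (m = 4 - 1*(-12) = 4 + 12 = 16)
D(O) = 16/O
29 + D((5 + P(6))*5)*22 = 29 + (16/(((5 + (2 + √(2 + 6)))*5)))*22 = 29 + (16/(((5 + (2 + √8))*5)))*22 = 29 + (16/(((5 + (2 + 2*√2))*5)))*22 = 29 + (16/(((7 + 2*√2)*5)))*22 = 29 + (16/(35 + 10*√2))*22 = 29 + 352/(35 + 10*√2)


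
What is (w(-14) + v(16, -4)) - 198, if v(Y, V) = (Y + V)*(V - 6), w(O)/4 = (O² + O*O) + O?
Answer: 1194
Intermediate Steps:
w(O) = 4*O + 8*O² (w(O) = 4*((O² + O*O) + O) = 4*((O² + O²) + O) = 4*(2*O² + O) = 4*(O + 2*O²) = 4*O + 8*O²)
v(Y, V) = (-6 + V)*(V + Y) (v(Y, V) = (V + Y)*(-6 + V) = (-6 + V)*(V + Y))
(w(-14) + v(16, -4)) - 198 = (4*(-14)*(1 + 2*(-14)) + ((-4)² - 6*(-4) - 6*16 - 4*16)) - 198 = (4*(-14)*(1 - 28) + (16 + 24 - 96 - 64)) - 198 = (4*(-14)*(-27) - 120) - 198 = (1512 - 120) - 198 = 1392 - 198 = 1194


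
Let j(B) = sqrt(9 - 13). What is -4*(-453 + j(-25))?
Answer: 1812 - 8*I ≈ 1812.0 - 8.0*I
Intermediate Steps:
j(B) = 2*I (j(B) = sqrt(-4) = 2*I)
-4*(-453 + j(-25)) = -4*(-453 + 2*I) = 1812 - 8*I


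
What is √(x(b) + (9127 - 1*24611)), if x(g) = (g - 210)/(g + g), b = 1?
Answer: I*√62354/2 ≈ 124.85*I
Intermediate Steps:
x(g) = (-210 + g)/(2*g) (x(g) = (-210 + g)/((2*g)) = (-210 + g)*(1/(2*g)) = (-210 + g)/(2*g))
√(x(b) + (9127 - 1*24611)) = √((½)*(-210 + 1)/1 + (9127 - 1*24611)) = √((½)*1*(-209) + (9127 - 24611)) = √(-209/2 - 15484) = √(-31177/2) = I*√62354/2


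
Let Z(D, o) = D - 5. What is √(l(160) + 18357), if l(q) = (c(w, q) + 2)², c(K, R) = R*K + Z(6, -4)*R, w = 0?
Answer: √44601 ≈ 211.19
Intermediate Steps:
Z(D, o) = -5 + D
c(K, R) = R + K*R (c(K, R) = R*K + (-5 + 6)*R = K*R + 1*R = K*R + R = R + K*R)
l(q) = (2 + q)² (l(q) = (q*(1 + 0) + 2)² = (q*1 + 2)² = (q + 2)² = (2 + q)²)
√(l(160) + 18357) = √((2 + 160)² + 18357) = √(162² + 18357) = √(26244 + 18357) = √44601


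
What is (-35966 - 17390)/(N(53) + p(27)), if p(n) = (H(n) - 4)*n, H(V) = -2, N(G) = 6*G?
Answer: -13339/39 ≈ -342.03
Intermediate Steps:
p(n) = -6*n (p(n) = (-2 - 4)*n = -6*n)
(-35966 - 17390)/(N(53) + p(27)) = (-35966 - 17390)/(6*53 - 6*27) = -53356/(318 - 162) = -53356/156 = -53356*1/156 = -13339/39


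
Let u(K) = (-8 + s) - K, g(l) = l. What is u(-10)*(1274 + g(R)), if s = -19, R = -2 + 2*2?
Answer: -21692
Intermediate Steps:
R = 2 (R = -2 + 4 = 2)
u(K) = -27 - K (u(K) = (-8 - 19) - K = -27 - K)
u(-10)*(1274 + g(R)) = (-27 - 1*(-10))*(1274 + 2) = (-27 + 10)*1276 = -17*1276 = -21692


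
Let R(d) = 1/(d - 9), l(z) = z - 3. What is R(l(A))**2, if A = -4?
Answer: 1/256 ≈ 0.0039063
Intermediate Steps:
l(z) = -3 + z
R(d) = 1/(-9 + d)
R(l(A))**2 = (1/(-9 + (-3 - 4)))**2 = (1/(-9 - 7))**2 = (1/(-16))**2 = (-1/16)**2 = 1/256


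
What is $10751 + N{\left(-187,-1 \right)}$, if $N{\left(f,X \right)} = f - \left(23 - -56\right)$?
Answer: $10485$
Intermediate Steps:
$N{\left(f,X \right)} = -79 + f$ ($N{\left(f,X \right)} = f - \left(23 + 56\right) = f - 79 = -79 + f$)
$10751 + N{\left(-187,-1 \right)} = 10751 - 266 = 10485$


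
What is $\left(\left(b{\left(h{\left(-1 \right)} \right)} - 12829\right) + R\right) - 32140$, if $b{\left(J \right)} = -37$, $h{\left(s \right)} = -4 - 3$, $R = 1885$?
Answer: $-43121$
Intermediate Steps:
$h{\left(s \right)} = -7$
$\left(\left(b{\left(h{\left(-1 \right)} \right)} - 12829\right) + R\right) - 32140 = \left(\left(-37 - 12829\right) + 1885\right) - 32140 = \left(-12866 + 1885\right) - 32140 = -10981 - 32140 = -43121$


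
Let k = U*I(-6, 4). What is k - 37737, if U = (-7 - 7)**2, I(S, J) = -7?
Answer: -39109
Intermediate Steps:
U = 196 (U = (-14)**2 = 196)
k = -1372 (k = 196*(-7) = -1372)
k - 37737 = -1372 - 37737 = -39109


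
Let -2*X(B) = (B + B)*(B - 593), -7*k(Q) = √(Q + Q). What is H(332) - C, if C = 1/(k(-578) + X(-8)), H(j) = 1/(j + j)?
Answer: 322290145/188032763672 - 119*I/566363746 ≈ 0.001714 - 2.1011e-7*I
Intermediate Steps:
H(j) = 1/(2*j)
k(Q) = -√2*√Q/7 (k(Q) = -√(Q + Q)/7 = -√2*√Q/7)
X(B) = -B*(-593 + B) (X(B) = -(B + B)*(B - 593)/2 = -2*B*(-593 + B)/2 = -B*(-593 + B))
C = 49*(-4808 + 34*I/7)/1132727492 (C = 1/(-√2*√(-578)/7 - 8*(593 - 1*(-8))) = 1/(-√2*17*I*√2/7 - 8*(593 + 8)) = 1/(-34*I/7 - 8*601) = 1/(-34*I/7 - 4808) = 1/(-4808 - 34*I/7) = 49*(-4808 + 34*I/7)/1132727492 ≈ -0.00020799 + 2.1011e-7*I)
H(332) - C = (½)/332 - (-58898/283181873 + 119*I/566363746) = (½)*(1/332) + (58898/283181873 - 119*I/566363746) = 1/664 + (58898/283181873 - 119*I/566363746) = 322290145/188032763672 - 119*I/566363746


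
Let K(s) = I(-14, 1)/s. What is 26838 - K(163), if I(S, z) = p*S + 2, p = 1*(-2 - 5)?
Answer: 4374494/163 ≈ 26837.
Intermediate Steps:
p = -7 (p = 1*(-7) = -7)
I(S, z) = 2 - 7*S (I(S, z) = -7*S + 2 = 2 - 7*S)
K(s) = 100/s (K(s) = (2 - 7*(-14))/s = (2 + 98)/s = 100/s)
26838 - K(163) = 26838 - 100/163 = 4374494/163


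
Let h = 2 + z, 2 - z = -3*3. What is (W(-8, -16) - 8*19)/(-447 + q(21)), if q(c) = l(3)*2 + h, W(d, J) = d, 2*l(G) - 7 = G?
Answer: 20/53 ≈ 0.37736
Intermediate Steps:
l(G) = 7/2 + G/2
z = 11 (z = 2 - (-3)*3 = 2 - 1*(-9) = 2 + 9 = 11)
h = 13 (h = 2 + 11 = 13)
q(c) = 23 (q(c) = (7/2 + (½)*3)*2 + 13 = (7/2 + 3/2)*2 + 13 = 5*2 + 13 = 10 + 13 = 23)
(W(-8, -16) - 8*19)/(-447 + q(21)) = (-8 - 8*19)/(-447 + 23) = (-8 - 152)/(-424) = -160*(-1/424) = 20/53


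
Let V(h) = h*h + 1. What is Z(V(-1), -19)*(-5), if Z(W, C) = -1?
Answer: 5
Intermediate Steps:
V(h) = 1 + h² (V(h) = h² + 1 = 1 + h²)
Z(V(-1), -19)*(-5) = -1*(-5) = 5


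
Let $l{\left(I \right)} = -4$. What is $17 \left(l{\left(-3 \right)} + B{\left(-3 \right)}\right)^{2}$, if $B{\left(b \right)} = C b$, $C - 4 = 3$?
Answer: $10625$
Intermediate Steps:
$C = 7$ ($C = 4 + 3 = 7$)
$B{\left(b \right)} = 7 b$
$17 \left(l{\left(-3 \right)} + B{\left(-3 \right)}\right)^{2} = 17 \left(-4 + 7 \left(-3\right)\right)^{2} = 17 \left(-4 - 21\right)^{2} = 17 \left(-25\right)^{2} = 17 \cdot 625 = 10625$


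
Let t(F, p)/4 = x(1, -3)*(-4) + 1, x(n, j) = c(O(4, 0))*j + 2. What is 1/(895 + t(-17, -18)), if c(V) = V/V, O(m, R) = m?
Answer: 1/915 ≈ 0.0010929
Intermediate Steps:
c(V) = 1
x(n, j) = 2 + j (x(n, j) = 1*j + 2 = j + 2 = 2 + j)
t(F, p) = 20 (t(F, p) = 4*((2 - 3)*(-4) + 1) = 4*(-1*(-4) + 1) = 4*(4 + 1) = 4*5 = 20)
1/(895 + t(-17, -18)) = 1/(895 + 20) = 1/915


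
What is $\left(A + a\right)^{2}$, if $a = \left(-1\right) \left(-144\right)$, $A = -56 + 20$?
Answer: $11664$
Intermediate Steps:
$A = -36$
$a = 144$
$\left(A + a\right)^{2} = \left(-36 + 144\right)^{2} = 108^{2} = 11664$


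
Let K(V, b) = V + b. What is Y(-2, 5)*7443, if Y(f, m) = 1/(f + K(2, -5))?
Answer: -7443/5 ≈ -1488.6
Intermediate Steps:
Y(f, m) = 1/(-3 + f) (Y(f, m) = 1/(f + (2 - 5)) = 1/(f - 3) = 1/(-3 + f))
Y(-2, 5)*7443 = 7443/(-3 - 2) = 7443/(-5) = -1/5*7443 = -7443/5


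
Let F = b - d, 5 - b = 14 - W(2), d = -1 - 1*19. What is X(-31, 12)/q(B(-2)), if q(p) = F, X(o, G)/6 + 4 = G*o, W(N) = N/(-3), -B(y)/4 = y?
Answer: -6768/31 ≈ -218.32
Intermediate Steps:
B(y) = -4*y
W(N) = -N/3 (W(N) = N*(-1/3) = -N/3)
X(o, G) = -24 + 6*G*o (X(o, G) = -24 + 6*(G*o) = -24 + 6*G*o)
d = -20 (d = -1 - 19 = -20)
b = -29/3 (b = 5 - (14 - (-1)*2/3) = 5 - (14 - 1*(-2/3)) = 5 - (14 + 2/3) = 5 - 1*44/3 = 5 - 44/3 = -29/3 ≈ -9.6667)
F = 31/3 (F = -29/3 - 1*(-20) = -29/3 + 20 = 31/3 ≈ 10.333)
q(p) = 31/3
X(-31, 12)/q(B(-2)) = (-24 + 6*12*(-31))/(31/3) = (-24 - 2232)*(3/31) = -2256*3/31 = -6768/31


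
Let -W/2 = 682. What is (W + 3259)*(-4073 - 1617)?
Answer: -10782550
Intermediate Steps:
W = -1364 (W = -2*682 = -1364)
(W + 3259)*(-4073 - 1617) = (-1364 + 3259)*(-4073 - 1617) = 1895*(-5690) = -10782550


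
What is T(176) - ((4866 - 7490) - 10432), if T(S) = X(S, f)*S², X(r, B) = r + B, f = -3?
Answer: 5371904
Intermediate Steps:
X(r, B) = B + r
T(S) = S²*(-3 + S) (T(S) = (-3 + S)*S² = S²*(-3 + S))
T(176) - ((4866 - 7490) - 10432) = 176²*(-3 + 176) - ((4866 - 7490) - 10432) = 30976*173 - (-2624 - 10432) = 5358848 - 1*(-13056) = 5358848 + 13056 = 5371904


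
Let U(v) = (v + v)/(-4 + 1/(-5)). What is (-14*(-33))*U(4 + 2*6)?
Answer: -3520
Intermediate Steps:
U(v) = -10*v/21 (U(v) = (2*v)/(-4 - ⅕) = (2*v)/(-21/5) = (2*v)*(-5/21) = -10*v/21)
(-14*(-33))*U(4 + 2*6) = (-14*(-33))*(-10*(4 + 2*6)/21) = 462*(-10*(4 + 12)/21) = 462*(-10/21*16) = 462*(-160/21) = -3520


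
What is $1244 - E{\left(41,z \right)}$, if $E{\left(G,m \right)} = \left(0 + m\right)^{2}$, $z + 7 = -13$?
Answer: $844$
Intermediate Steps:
$z = -20$ ($z = -7 - 13 = -20$)
$E{\left(G,m \right)} = m^{2}$
$1244 - E{\left(41,z \right)} = 1244 - \left(-20\right)^{2} = 1244 - 400 = 844$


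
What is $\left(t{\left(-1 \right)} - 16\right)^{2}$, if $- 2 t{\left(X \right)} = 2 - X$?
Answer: $\frac{1225}{4} \approx 306.25$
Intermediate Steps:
$t{\left(X \right)} = -1 + \frac{X}{2}$ ($t{\left(X \right)} = - \frac{2 - X}{2} = -1 + \frac{X}{2}$)
$\left(t{\left(-1 \right)} - 16\right)^{2} = \left(\left(-1 + \frac{1}{2} \left(-1\right)\right) - 16\right)^{2} = \left(\left(-1 - \frac{1}{2}\right) - 16\right)^{2} = \left(- \frac{3}{2} - 16\right)^{2} = \left(- \frac{35}{2}\right)^{2} = \frac{1225}{4}$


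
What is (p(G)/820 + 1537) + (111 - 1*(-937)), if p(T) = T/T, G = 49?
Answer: 2119701/820 ≈ 2585.0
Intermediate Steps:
p(T) = 1
(p(G)/820 + 1537) + (111 - 1*(-937)) = (1/820 + 1537) + (111 - 1*(-937)) = (1*(1/820) + 1537) + (111 + 937) = (1/820 + 1537) + 1048 = 1260341/820 + 1048 = 2119701/820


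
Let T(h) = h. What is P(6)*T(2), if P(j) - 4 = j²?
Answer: 80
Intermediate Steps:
P(j) = 4 + j²
P(6)*T(2) = (4 + 6²)*2 = (4 + 36)*2 = 40*2 = 80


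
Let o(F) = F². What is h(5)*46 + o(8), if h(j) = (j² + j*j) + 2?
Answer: 2456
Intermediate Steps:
h(j) = 2 + 2*j² (h(j) = (j² + j²) + 2 = 2*j² + 2 = 2 + 2*j²)
h(5)*46 + o(8) = (2 + 2*5²)*46 + 8² = (2 + 2*25)*46 + 64 = (2 + 50)*46 + 64 = 52*46 + 64 = 2392 + 64 = 2456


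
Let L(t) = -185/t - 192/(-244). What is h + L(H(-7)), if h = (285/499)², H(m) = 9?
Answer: -2657815328/136701549 ≈ -19.442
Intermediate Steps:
h = 81225/249001 (h = (285*(1/499))² = (285/499)² = 81225/249001 ≈ 0.32620)
L(t) = 48/61 - 185/t (L(t) = -185/t - 192*(-1/244) = -185/t + 48/61 = 48/61 - 185/t)
h + L(H(-7)) = 81225/249001 + (48/61 - 185/9) = 81225/249001 - 10853/549 = -2657815328/136701549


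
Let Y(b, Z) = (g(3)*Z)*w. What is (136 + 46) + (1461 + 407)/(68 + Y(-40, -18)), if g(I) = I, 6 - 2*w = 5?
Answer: 9330/41 ≈ 227.56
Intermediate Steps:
w = ½ (w = 3 - ½*5 = 3 - 5/2 = ½ ≈ 0.50000)
Y(b, Z) = 3*Z/2 (Y(b, Z) = (3*Z)*(½) = 3*Z/2)
(136 + 46) + (1461 + 407)/(68 + Y(-40, -18)) = (136 + 46) + (1461 + 407)/(68 + (3/2)*(-18)) = 182 + 1868/(68 - 27) = 182 + 1868/41 = 9330/41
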